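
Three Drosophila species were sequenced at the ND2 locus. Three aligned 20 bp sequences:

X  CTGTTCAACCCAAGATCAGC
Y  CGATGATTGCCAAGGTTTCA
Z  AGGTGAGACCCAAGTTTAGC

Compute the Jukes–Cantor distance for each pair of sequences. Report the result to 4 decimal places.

X–Y: 12/20 sites differ → p = 0.6, d = −0.75 ln(1 − 0.8) = 1.207078 ≈ 1.2071.
X–Z: 7/20 sites differ → p = 0.35, d = −0.75 ln(1 − 0.466667) = 0.471457 ≈ 0.4715.
Y–Z: 9/20 sites differ → p = 0.45, d = −0.75 ln(1 − 0.6) = 0.687218 ≈ 0.6872.

d(X,Y) = 1.2071, d(X,Z) = 0.4715, d(Y,Z) = 0.6872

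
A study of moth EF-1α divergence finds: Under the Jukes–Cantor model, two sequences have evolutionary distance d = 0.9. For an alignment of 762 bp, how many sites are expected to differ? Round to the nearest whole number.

Invert JC69: p = (3/4)(1 − e^(−4d/3)) = 0.75 × (1 − e^(-1.2)) = 0.75 × (1 − 0.301194) = 0.524105.
Expected differing sites = pL ≈ 0.524105 × 762 = 399.36801 ≈ 399.

399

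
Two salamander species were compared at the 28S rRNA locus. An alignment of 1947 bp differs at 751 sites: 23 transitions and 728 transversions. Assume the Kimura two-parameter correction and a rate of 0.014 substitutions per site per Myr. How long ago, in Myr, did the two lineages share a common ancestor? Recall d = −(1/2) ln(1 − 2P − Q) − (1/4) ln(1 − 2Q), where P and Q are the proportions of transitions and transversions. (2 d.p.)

21.35

P = 23/1947 ≈ 0.011813 and Q = 728/1947 ≈ 0.373909.
Under the Kimura two-parameter model, d = −½ ln(1 − 2P − Q) − ¼ ln(1 − 2Q).
1 − 2P − Q = 0.602465, giving −½ ln(0.602465) = 0.253363.
1 − 2Q = 0.252182, giving −¼ ln(0.252182) = 0.344401.
d = 0.253363 + 0.344401 = 0.597764.
Under a molecular clock d = 2μt, so t = d/(2μ) = 0.597764 / (2 × 0.014) = 21.35 Myr.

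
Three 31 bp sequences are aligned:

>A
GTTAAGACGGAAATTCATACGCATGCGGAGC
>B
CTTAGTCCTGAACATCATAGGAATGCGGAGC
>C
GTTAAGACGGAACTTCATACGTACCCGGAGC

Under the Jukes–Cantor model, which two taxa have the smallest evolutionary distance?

A–B: 9/31 differ, p = 0.290, d = 0.367.
A–C: 4/31 differ, p = 0.129, d = 0.142.
B–C: 10/31 differ, p = 0.323, d = 0.422.
The smallest distance is between A and C.

A and C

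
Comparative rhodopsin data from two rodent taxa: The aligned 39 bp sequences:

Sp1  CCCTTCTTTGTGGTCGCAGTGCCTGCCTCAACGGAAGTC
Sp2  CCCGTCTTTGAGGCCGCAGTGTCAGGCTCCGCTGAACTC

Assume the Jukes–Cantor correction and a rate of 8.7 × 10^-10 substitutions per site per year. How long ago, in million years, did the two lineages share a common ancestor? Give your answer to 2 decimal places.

The sequences differ at 10 of 39 sites (4, 11, 14, 22, 24, 26, 30, 31, 33, 37), so p = 10/39 ≈ 0.25641.
d = −(3/4) ln(1 − 4p/3) = −0.75 ln(1 − 0.34188) = −0.75 ln(0.65812)
  = −0.75 × (-0.418368) = 0.313776 substitutions/site.
Under a molecular clock d = 2μt, so t = d/(2μ) = 0.313776 / (2 × 8.7 × 10^-10) = 180.33 million years.

180.33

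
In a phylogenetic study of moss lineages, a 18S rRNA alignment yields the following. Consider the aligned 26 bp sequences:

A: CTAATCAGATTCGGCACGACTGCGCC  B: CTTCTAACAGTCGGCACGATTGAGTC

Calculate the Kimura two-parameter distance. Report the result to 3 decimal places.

0.398

Of 26 sites, 2 differences are transitions and 6 are transversions, so P = 2/26 ≈ 0.076923 and Q = 6/26 ≈ 0.230769.
Under the Kimura two-parameter model, d = −½ ln(1 − 2P − Q) − ¼ ln(1 − 2Q).
1 − 2P − Q = 0.615385, giving −½ ln(0.615385) = 0.242754.
1 − 2Q = 0.538462, giving −¼ ln(0.538462) = 0.154760.
d = 0.242754 + 0.154760 = 0.397514.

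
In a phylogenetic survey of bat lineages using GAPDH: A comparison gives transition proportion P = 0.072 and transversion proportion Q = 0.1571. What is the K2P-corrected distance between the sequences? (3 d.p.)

0.273

Under the Kimura two-parameter model, d = −½ ln(1 − 2P − Q) − ¼ ln(1 − 2Q).
1 − 2P − Q = 0.6989, giving −½ ln(0.6989) = 0.179124.
1 − 2Q = 0.6858, giving −¼ ln(0.6858) = 0.094292.
d = 0.179124 + 0.094292 = 0.273416.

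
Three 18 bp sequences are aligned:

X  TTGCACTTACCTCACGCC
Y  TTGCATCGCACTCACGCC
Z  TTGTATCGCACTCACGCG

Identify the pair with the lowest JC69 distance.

X–Y: 5/18 differ, p = 0.278, d = 0.347.
X–Z: 7/18 differ, p = 0.389, d = 0.548.
Y–Z: 2/18 differ, p = 0.111, d = 0.120.
The smallest distance is between Y and Z.

Y and Z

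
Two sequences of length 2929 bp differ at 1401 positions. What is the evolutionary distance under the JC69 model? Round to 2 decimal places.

p = 1401/2929 ≈ 0.47832.
d = −(3/4) ln(1 − 4p/3) = −0.75 ln(1 − 0.63776) = −0.75 ln(0.36224)
  = −0.75 × (-1.015448) = 0.761586 substitutions/site.

0.76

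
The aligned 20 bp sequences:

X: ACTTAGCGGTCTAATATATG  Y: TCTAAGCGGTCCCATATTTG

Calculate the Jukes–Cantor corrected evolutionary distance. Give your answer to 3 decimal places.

The sequences differ at 5 of 20 sites (1, 4, 12, 13, 18), so p = 5/20 = 0.25.
d = −(3/4) ln(1 − 4p/3) = −0.75 ln(1 − 0.333333) = −0.75 ln(0.666667)
  = −0.75 × (-0.405465) = 0.304099 substitutions/site.

0.304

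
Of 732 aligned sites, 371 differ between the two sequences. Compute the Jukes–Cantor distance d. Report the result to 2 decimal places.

0.84

p = 371/732 ≈ 0.506831.
d = −(3/4) ln(1 − 4p/3) = −0.75 ln(1 − 0.675775) = −0.75 ln(0.324225)
  = −0.75 × (-1.126318) = 0.844739 substitutions/site.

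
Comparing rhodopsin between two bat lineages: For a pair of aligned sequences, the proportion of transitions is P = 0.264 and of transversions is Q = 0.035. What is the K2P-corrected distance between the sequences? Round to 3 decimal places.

0.432

Under the Kimura two-parameter model, d = −½ ln(1 − 2P − Q) − ¼ ln(1 − 2Q).
1 − 2P − Q = 0.437, giving −½ ln(0.437) = 0.413911.
1 − 2Q = 0.93, giving −¼ ln(0.93) = 0.018143.
d = 0.413911 + 0.018143 = 0.432054.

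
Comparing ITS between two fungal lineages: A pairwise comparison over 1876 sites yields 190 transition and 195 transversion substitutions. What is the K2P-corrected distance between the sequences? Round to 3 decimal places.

0.241

P = 190/1876 ≈ 0.101279 and Q = 195/1876 ≈ 0.103945.
Under the Kimura two-parameter model, d = −½ ln(1 − 2P − Q) − ¼ ln(1 − 2Q).
1 − 2P − Q = 0.693497, giving −½ ln(0.693497) = 0.183004.
1 − 2Q = 0.79211, giving −¼ ln(0.79211) = 0.058264.
d = 0.183004 + 0.058264 = 0.241268.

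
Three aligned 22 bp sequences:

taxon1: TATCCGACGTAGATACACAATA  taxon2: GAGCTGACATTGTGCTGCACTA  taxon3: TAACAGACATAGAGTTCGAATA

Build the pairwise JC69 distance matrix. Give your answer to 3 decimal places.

d(taxon1,taxon2) = 0.824, d(taxon1,taxon3) = 0.497, d(taxon2,taxon3) = 0.591

taxon1–taxon2: 11/22 sites differ → p = 0.5, d = −0.75 ln(1 − 0.666667) = 0.823960 ≈ 0.824.
taxon1–taxon3: 8/22 sites differ → p ≈ 0.363636, d = −0.75 ln(1 − 0.484848) = 0.497470 ≈ 0.497.
taxon2–taxon3: 9/22 sites differ → p ≈ 0.409091, d = −0.75 ln(1 − 0.545455) = 0.591344 ≈ 0.591.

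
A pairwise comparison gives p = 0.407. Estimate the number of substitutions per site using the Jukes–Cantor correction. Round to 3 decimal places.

d = −(3/4) ln(1 − 4p/3) = −0.75 ln(1 − 0.542667) = −0.75 ln(0.457333)
  = −0.75 × (-0.782343) = 0.586757 substitutions/site.

0.587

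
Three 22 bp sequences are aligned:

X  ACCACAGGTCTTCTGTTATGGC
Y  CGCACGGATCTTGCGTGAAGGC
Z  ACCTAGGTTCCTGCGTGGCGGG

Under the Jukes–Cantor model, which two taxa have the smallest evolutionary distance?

X and Y

X–Y: 8/22 differ, p = 0.364, d = 0.497.
X–Z: 11/22 differ, p = 0.500, d = 0.824.
Y–Z: 9/22 differ, p = 0.409, d = 0.591.
The smallest distance is between X and Y.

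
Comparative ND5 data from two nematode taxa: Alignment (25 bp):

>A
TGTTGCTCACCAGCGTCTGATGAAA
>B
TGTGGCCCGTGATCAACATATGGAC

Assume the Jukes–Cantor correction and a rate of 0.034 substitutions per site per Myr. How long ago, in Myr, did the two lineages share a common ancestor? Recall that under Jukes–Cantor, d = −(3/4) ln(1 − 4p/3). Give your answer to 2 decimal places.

The sequences differ at 12 of 25 sites, so p = 12/25 = 0.48.
d = −(3/4) ln(1 − 4p/3) = −0.75 ln(1 − 0.64) = −0.75 ln(0.36)
  = −0.75 × (-1.021651) = 0.766238 substitutions/site.
Under a molecular clock d = 2μt, so t = d/(2μ) = 0.766238 / (2 × 0.034) = 11.27 Myr.

11.27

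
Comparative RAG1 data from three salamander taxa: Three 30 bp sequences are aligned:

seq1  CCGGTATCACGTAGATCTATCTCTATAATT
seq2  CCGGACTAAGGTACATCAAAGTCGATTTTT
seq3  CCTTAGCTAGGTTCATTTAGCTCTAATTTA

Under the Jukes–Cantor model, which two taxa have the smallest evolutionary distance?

seq1–seq2: 11/30 differ, p = 0.367, d = 0.503.
seq1–seq3: 15/30 differ, p = 0.500, d = 0.824.
seq2–seq3: 13/30 differ, p = 0.433, d = 0.647.
The smallest distance is between seq1 and seq2.

seq1 and seq2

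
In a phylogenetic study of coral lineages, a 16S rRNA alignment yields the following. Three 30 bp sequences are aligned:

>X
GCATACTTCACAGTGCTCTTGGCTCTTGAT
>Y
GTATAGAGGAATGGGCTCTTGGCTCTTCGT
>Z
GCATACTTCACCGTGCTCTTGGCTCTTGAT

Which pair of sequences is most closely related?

X–Y: 10/30 differ, p = 0.333, d = 0.441.
X–Z: 1/30 differ, p = 0.033, d = 0.034.
Y–Z: 10/30 differ, p = 0.333, d = 0.441.
The smallest distance is between X and Z.

X and Z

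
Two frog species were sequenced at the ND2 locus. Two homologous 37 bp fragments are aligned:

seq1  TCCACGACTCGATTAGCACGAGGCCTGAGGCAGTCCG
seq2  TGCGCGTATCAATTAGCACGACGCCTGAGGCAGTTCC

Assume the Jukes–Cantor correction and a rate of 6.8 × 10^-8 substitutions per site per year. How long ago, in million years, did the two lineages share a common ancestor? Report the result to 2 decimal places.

1.88

The sequences differ at 8 of 37 sites (2, 4, 7, 8, 11, 22, 35, 37), so p = 8/37 ≈ 0.216216.
d = −(3/4) ln(1 − 4p/3) = −0.75 ln(1 − 0.288288) = −0.75 ln(0.711712)
  = −0.75 × (-0.340082) = 0.255062 substitutions/site.
Under a molecular clock d = 2μt, so t = d/(2μ) = 0.255062 / (2 × 6.8 × 10^-8) = 1.88 million years.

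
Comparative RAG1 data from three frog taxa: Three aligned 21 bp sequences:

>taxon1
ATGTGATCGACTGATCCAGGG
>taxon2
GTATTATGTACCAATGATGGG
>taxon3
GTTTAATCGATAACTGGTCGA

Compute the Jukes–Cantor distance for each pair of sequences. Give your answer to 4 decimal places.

taxon1–taxon2: 10/21 sites differ → p ≈ 0.47619, d = −0.75 ln(1 − 0.63492) = 0.755729 ≈ 0.7557.
taxon1–taxon3: 12/21 sites differ → p ≈ 0.571429, d = −0.75 ln(1 − 0.761905) = 1.076314 ≈ 1.0763.
taxon2–taxon3: 10/21 sites differ → p ≈ 0.47619, d = −0.75 ln(1 − 0.63492) = 0.755729 ≈ 0.7557.

d(taxon1,taxon2) = 0.7557, d(taxon1,taxon3) = 1.0763, d(taxon2,taxon3) = 0.7557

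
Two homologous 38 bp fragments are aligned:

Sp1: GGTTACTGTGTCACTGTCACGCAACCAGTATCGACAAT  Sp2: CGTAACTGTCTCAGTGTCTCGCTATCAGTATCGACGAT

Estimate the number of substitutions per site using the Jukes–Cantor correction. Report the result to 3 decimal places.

0.247

The sequences differ at 8 of 38 sites (1, 4, 10, 14, 19, 23, 25, 36), so p = 8/38 ≈ 0.210526.
d = −(3/4) ln(1 − 4p/3) = −0.75 ln(1 − 0.280701) = −0.75 ln(0.719299)
  = −0.75 × (-0.329478) = 0.247109 substitutions/site.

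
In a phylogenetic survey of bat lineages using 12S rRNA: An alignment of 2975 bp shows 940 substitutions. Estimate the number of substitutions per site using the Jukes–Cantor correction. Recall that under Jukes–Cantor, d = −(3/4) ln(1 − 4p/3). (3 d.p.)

p = 940/2975 ≈ 0.315966.
d = −(3/4) ln(1 − 4p/3) = −0.75 ln(1 − 0.421288) = −0.75 ln(0.578712)
  = −0.75 × (-0.546950) = 0.410213 substitutions/site.

0.410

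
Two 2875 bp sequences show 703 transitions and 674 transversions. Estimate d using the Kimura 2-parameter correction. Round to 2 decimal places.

P = 703/2875 ≈ 0.244522 and Q = 674/2875 ≈ 0.234435.
Under the Kimura two-parameter model, d = −½ ln(1 − 2P − Q) − ¼ ln(1 − 2Q).
1 − 2P − Q = 0.276521, giving −½ ln(0.276521) = 0.642734.
1 − 2Q = 0.53113, giving −¼ ln(0.53113) = 0.158187.
d = 0.642734 + 0.158187 = 0.800921.

0.80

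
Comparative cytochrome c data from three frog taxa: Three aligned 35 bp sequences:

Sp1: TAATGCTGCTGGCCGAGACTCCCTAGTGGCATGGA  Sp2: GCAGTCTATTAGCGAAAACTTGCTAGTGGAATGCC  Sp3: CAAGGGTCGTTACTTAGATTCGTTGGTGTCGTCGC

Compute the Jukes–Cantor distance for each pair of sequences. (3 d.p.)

Sp1–Sp2: 15/35 sites differ → p ≈ 0.428571, d = −0.75 ln(1 − 0.571428) = 0.635472 ≈ 0.635.
Sp1–Sp3: 17/35 sites differ → p ≈ 0.485714, d = −0.75 ln(1 − 0.647619) = 0.782282 ≈ 0.782.
Sp2–Sp3: 20/35 sites differ → p ≈ 0.571429, d = −0.75 ln(1 − 0.761905) = 1.076314 ≈ 1.076.

d(Sp1,Sp2) = 0.635, d(Sp1,Sp3) = 0.782, d(Sp2,Sp3) = 1.076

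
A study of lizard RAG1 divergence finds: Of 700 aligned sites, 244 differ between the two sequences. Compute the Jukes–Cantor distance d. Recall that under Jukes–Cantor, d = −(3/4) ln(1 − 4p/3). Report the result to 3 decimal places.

0.469

p = 244/700 ≈ 0.348571.
d = −(3/4) ln(1 − 4p/3) = −0.75 ln(1 − 0.464761) = −0.75 ln(0.535239)
  = −0.75 × (-0.625042) = 0.468782 substitutions/site.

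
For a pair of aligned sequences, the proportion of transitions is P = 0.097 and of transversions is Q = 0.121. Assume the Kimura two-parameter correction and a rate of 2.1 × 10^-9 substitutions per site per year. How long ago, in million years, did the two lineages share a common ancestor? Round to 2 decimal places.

61.53

Under the Kimura two-parameter model, d = −½ ln(1 − 2P − Q) − ¼ ln(1 − 2Q).
1 − 2P − Q = 0.685, giving −½ ln(0.685) = 0.189168.
1 − 2Q = 0.758, giving −¼ ln(0.758) = 0.069268.
d = 0.189168 + 0.069268 = 0.258436.
Under a molecular clock d = 2μt, so t = d/(2μ) = 0.258436 / (2 × 2.1 × 10^-9) = 61.53 million years.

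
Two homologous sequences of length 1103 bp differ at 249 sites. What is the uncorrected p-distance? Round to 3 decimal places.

0.226

p = 249/1103 = 0.225747… ≈ 0.226 (to 3 d.p.).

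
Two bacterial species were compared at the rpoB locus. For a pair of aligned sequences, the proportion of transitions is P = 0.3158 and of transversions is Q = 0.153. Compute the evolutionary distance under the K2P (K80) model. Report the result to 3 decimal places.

0.859

Under the Kimura two-parameter model, d = −½ ln(1 − 2P − Q) − ¼ ln(1 − 2Q).
1 − 2P − Q = 0.2154, giving −½ ln(0.2154) = 0.767629.
1 − 2Q = 0.694, giving −¼ ln(0.694) = 0.091321.
d = 0.767629 + 0.091321 = 0.858950.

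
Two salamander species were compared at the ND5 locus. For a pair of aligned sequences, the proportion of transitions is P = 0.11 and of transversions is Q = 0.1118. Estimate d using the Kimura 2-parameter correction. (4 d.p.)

Under the Kimura two-parameter model, d = −½ ln(1 − 2P − Q) − ¼ ln(1 − 2Q).
1 − 2P − Q = 0.6682, giving −½ ln(0.6682) = 0.201584.
1 − 2Q = 0.7764, giving −¼ ln(0.7764) = 0.063272.
d = 0.201584 + 0.063272 = 0.264856.

0.2649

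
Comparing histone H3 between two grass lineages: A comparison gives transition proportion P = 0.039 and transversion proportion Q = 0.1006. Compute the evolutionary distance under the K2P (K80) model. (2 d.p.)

Under the Kimura two-parameter model, d = −½ ln(1 − 2P − Q) − ¼ ln(1 − 2Q).
1 − 2P − Q = 0.8214, giving −½ ln(0.8214) = 0.098373.
1 − 2Q = 0.7988, giving −¼ ln(0.7988) = 0.056161.
d = 0.098373 + 0.056161 = 0.154534.

0.15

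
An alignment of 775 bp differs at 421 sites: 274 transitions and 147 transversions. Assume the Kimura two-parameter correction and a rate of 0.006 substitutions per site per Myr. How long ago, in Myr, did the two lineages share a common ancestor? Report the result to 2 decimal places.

104.56

P = 274/775 ≈ 0.353548 and Q = 147/775 ≈ 0.189677.
Under the Kimura two-parameter model, d = −½ ln(1 − 2P − Q) − ¼ ln(1 − 2Q).
1 − 2P − Q = 0.103227, giving −½ ln(0.103227) = 1.135412.
1 − 2Q = 0.620646, giving −¼ ln(0.620646) = 0.119249.
d = 1.135412 + 0.119249 = 1.254661.
Under a molecular clock d = 2μt, so t = d/(2μ) = 1.254661 / (2 × 0.006) = 104.56 Myr.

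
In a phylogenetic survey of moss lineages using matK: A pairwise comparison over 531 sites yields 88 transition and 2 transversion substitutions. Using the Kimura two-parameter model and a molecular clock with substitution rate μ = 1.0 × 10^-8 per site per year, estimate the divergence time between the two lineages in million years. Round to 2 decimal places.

10.30

P = 88/531 ≈ 0.165725 and Q = 2/531 ≈ 0.003766.
Under the Kimura two-parameter model, d = −½ ln(1 − 2P − Q) − ¼ ln(1 − 2Q).
1 − 2P − Q = 0.664784, giving −½ ln(0.664784) = 0.204147.
1 − 2Q = 0.992468, giving −¼ ln(0.992468) = 0.001890.
d = 0.204147 + 0.001890 = 0.206037.
Under a molecular clock d = 2μt, so t = d/(2μ) = 0.206037 / (2 × 1.0 × 10^-8) = 10.30 million years.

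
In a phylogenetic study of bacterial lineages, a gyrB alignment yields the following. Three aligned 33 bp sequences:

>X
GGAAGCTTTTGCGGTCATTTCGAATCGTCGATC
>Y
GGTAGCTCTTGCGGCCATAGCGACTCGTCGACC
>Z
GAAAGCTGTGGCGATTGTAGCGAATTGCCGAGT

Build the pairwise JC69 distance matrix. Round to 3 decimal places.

d(X,Y) = 0.249, d(X,Z) = 0.497, d(Y,Z) = 0.559

X–Y: 7/33 sites differ → p ≈ 0.212121, d = −0.75 ln(1 − 0.282828) = 0.249330 ≈ 0.249.
X–Z: 12/33 sites differ → p ≈ 0.363636, d = −0.75 ln(1 − 0.484848) = 0.497470 ≈ 0.497.
Y–Z: 13/33 sites differ → p ≈ 0.393939, d = −0.75 ln(1 − 0.525252) = 0.558728 ≈ 0.559.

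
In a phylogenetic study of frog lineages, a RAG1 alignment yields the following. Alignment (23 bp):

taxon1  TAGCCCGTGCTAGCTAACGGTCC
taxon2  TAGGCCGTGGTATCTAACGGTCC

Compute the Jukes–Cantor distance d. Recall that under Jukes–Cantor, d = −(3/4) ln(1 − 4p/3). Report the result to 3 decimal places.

0.143

The sequences differ at 3 of 23 sites (4, 10, 13), so p = 3/23 ≈ 0.130435.
d = −(3/4) ln(1 − 4p/3) = −0.75 ln(1 − 0.173913) = −0.75 ln(0.826087)
  = −0.75 × (-0.191055) = 0.143291 substitutions/site.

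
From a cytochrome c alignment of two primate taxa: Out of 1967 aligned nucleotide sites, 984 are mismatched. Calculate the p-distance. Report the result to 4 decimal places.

0.5003

p = 984/1967 = 0.500254… ≈ 0.5003 (to 4 d.p.).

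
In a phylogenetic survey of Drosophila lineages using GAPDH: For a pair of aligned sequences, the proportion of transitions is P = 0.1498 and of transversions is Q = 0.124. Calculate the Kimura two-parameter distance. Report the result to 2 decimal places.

Under the Kimura two-parameter model, d = −½ ln(1 − 2P − Q) − ¼ ln(1 − 2Q).
1 − 2P − Q = 0.5764, giving −½ ln(0.5764) = 0.275477.
1 − 2Q = 0.752, giving −¼ ln(0.752) = 0.071255.
d = 0.275477 + 0.071255 = 0.346732.

0.35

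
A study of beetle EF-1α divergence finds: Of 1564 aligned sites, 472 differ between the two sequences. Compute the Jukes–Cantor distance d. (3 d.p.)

p = 472/1564 ≈ 0.30179.
d = −(3/4) ln(1 − 4p/3) = −0.75 ln(1 − 0.402387) = −0.75 ln(0.597613)
  = −0.75 × (-0.514812) = 0.386109 substitutions/site.

0.386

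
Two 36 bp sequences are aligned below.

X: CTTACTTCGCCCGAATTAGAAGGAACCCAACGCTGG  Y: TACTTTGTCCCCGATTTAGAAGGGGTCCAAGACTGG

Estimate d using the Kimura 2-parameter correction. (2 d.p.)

Of 36 sites, 8 differences are transitions and 6 are transversions, so P = 8/36 ≈ 0.222222 and Q = 6/36 ≈ 0.166667.
Under the Kimura two-parameter model, d = −½ ln(1 − 2P − Q) − ¼ ln(1 − 2Q).
1 − 2P − Q = 0.388889, giving −½ ln(0.388889) = 0.472231.
1 − 2Q = 0.666666, giving −¼ ln(0.666666) = 0.101367.
d = 0.472231 + 0.101367 = 0.573598.

0.57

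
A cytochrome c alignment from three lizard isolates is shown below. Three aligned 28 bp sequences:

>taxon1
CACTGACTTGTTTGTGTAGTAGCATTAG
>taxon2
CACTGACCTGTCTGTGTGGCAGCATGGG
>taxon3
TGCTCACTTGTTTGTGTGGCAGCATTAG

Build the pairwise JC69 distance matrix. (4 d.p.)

taxon1–taxon2: 6/28 sites differ → p ≈ 0.214286, d = −0.75 ln(1 − 0.285715) = 0.252355 ≈ 0.2524.
taxon1–taxon3: 5/28 sites differ → p ≈ 0.178571, d = −0.75 ln(1 − 0.238095) = 0.203950 ≈ 0.2040.
taxon2–taxon3: 7/28 sites differ → p = 0.25, d = −0.75 ln(1 − 0.333333) = 0.304098 ≈ 0.3041.

d(taxon1,taxon2) = 0.2524, d(taxon1,taxon3) = 0.2040, d(taxon2,taxon3) = 0.3041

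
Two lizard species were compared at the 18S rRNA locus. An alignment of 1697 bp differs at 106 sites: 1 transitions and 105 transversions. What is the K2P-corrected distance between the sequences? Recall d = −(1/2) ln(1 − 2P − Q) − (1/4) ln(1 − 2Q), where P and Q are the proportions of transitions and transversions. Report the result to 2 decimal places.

P = 1/1697 ≈ 0.000589 and Q = 105/1697 ≈ 0.061874.
Under the Kimura two-parameter model, d = −½ ln(1 − 2P − Q) − ¼ ln(1 − 2Q).
1 − 2P − Q = 0.936948, giving −½ ln(0.936948) = 0.032564.
1 − 2Q = 0.876252, giving −¼ ln(0.876252) = 0.033025.
d = 0.032564 + 0.033025 = 0.065589.

0.07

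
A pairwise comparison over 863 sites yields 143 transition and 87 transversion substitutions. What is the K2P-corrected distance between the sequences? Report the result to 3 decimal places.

0.339

P = 143/863 ≈ 0.165701 and Q = 87/863 ≈ 0.100811.
Under the Kimura two-parameter model, d = −½ ln(1 − 2P − Q) − ¼ ln(1 − 2Q).
1 − 2P − Q = 0.567787, giving −½ ln(0.567787) = 0.283004.
1 − 2Q = 0.798378, giving −¼ ln(0.798378) = 0.056293.
d = 0.283004 + 0.056293 = 0.339297.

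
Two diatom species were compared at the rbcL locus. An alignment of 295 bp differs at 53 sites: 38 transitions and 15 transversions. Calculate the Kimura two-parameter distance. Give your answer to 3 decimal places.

0.211

P = 38/295 ≈ 0.128814 and Q = 15/295 ≈ 0.050847.
Under the Kimura two-parameter model, d = −½ ln(1 − 2P − Q) − ¼ ln(1 − 2Q).
1 − 2P − Q = 0.691525, giving −½ ln(0.691525) = 0.184428.
1 − 2Q = 0.898306, giving −¼ ln(0.898306) = 0.026811.
d = 0.184428 + 0.026811 = 0.211239.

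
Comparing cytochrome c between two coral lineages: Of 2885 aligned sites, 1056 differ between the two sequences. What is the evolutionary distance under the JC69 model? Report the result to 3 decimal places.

p = 1056/2885 ≈ 0.366031.
d = −(3/4) ln(1 − 4p/3) = −0.75 ln(1 − 0.488041) = −0.75 ln(0.511959)
  = −0.75 × (-0.669511) = 0.502133 substitutions/site.

0.502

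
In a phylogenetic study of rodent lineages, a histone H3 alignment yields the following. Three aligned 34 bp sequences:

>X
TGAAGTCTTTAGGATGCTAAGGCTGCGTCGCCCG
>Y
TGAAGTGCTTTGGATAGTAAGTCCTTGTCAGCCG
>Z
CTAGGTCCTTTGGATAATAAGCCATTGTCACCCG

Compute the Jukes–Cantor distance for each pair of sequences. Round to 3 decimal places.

X–Y: 11/34 sites differ → p ≈ 0.323529, d = −0.75 ln(1 − 0.431372) = 0.423397 ≈ 0.423.
X–Z: 12/34 sites differ → p ≈ 0.352941, d = −0.75 ln(1 − 0.470588) = 0.476991 ≈ 0.477.
Y–Z: 8/34 sites differ → p ≈ 0.235294, d = −0.75 ln(1 − 0.313725) = 0.282358 ≈ 0.282.

d(X,Y) = 0.423, d(X,Z) = 0.477, d(Y,Z) = 0.282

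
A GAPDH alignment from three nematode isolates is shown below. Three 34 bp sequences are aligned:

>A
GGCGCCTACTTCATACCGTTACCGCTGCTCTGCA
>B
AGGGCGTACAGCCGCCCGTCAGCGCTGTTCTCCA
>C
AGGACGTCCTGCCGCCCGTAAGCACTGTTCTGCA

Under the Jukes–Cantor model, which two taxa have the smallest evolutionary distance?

A–B: 12/34 differ, p = 0.353, d = 0.477.
A–C: 13/34 differ, p = 0.382, d = 0.535.
B–C: 6/34 differ, p = 0.176, d = 0.201.
The smallest distance is between B and C.

B and C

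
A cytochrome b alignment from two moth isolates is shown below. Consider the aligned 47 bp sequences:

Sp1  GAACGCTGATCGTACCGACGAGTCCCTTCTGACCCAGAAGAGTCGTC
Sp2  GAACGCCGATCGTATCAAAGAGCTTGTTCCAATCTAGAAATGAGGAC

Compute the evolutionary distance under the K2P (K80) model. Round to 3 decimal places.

0.527

Of 47 sites, 11 differences are transitions and 6 are transversions, so P = 11/47 ≈ 0.234043 and Q = 6/47 ≈ 0.12766.
Under the Kimura two-parameter model, d = −½ ln(1 − 2P − Q) − ¼ ln(1 − 2Q).
1 − 2P − Q = 0.404254, giving −½ ln(0.404254) = 0.452856.
1 − 2Q = 0.74468, giving −¼ ln(0.74468) = 0.073700.
d = 0.452856 + 0.073700 = 0.526556.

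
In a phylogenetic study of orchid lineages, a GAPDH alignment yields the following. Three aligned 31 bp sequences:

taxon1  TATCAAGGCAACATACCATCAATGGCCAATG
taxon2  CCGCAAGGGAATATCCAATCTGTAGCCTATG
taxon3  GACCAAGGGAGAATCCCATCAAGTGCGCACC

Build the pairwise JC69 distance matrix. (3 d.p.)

d(taxon1,taxon2) = 0.481, d(taxon1,taxon3) = 0.544, d(taxon2,taxon3) = 0.691

taxon1–taxon2: 11/31 sites differ → p ≈ 0.354839, d = −0.75 ln(1 − 0.473119) = 0.480585 ≈ 0.481.
taxon1–taxon3: 12/31 sites differ → p ≈ 0.387097, d = −0.75 ln(1 − 0.516129) = 0.544453 ≈ 0.544.
taxon2–taxon3: 14/31 sites differ → p ≈ 0.451613, d = −0.75 ln(1 − 0.602151) = 0.691262 ≈ 0.691.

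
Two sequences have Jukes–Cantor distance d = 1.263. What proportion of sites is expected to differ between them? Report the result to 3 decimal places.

0.611

p = (3/4)(1 − e^(−4d/3)) = 0.75 × (1 − e^(-1.684)) = 0.75 × (1 − 0.185630) = 0.610778.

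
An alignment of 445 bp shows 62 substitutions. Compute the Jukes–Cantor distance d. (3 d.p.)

0.154

p = 62/445 ≈ 0.139326.
d = −(3/4) ln(1 − 4p/3) = −0.75 ln(1 − 0.185768) = −0.75 ln(0.814232)
  = −0.75 × (-0.205510) = 0.154133 substitutions/site.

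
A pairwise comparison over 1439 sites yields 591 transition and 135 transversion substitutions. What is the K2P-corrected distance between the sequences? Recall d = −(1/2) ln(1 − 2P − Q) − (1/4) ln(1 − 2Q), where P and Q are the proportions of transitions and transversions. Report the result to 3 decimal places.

1.286

P = 591/1439 ≈ 0.410702 and Q = 135/1439 ≈ 0.093815.
Under the Kimura two-parameter model, d = −½ ln(1 − 2P − Q) − ¼ ln(1 − 2Q).
1 − 2P − Q = 0.084781, giving −½ ln(0.084781) = 1.233842.
1 − 2Q = 0.81237, giving −¼ ln(0.81237) = 0.051950.
d = 1.233842 + 0.051950 = 1.285792.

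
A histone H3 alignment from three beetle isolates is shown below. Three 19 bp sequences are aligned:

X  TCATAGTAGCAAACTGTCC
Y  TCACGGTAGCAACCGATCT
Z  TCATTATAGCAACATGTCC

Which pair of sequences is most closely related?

X–Y: 6/19 differ, p = 0.316, d = 0.410.
X–Z: 4/19 differ, p = 0.211, d = 0.247.
Y–Z: 7/19 differ, p = 0.368, d = 0.507.
The smallest distance is between X and Z.

X and Z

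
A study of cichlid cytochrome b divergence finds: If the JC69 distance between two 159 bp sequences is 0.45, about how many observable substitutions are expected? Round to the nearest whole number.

54

Invert JC69: p = (3/4)(1 − e^(−4d/3)) = 0.75 × (1 − e^(-0.6)) = 0.75 × (1 − 0.548812) = 0.338391.
Expected differing sites = pL ≈ 0.338391 × 159 = 53.804169 ≈ 54.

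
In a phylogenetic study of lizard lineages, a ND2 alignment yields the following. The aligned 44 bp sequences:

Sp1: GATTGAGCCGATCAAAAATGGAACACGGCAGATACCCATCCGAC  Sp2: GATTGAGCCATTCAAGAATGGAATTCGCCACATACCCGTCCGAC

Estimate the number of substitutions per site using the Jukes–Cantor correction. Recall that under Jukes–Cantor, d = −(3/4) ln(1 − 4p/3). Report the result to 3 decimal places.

The sequences differ at 8 of 44 sites (10, 11, 16, 24, 25, 28, 31, 38), so p = 8/44 ≈ 0.181818.
d = −(3/4) ln(1 − 4p/3) = −0.75 ln(1 − 0.242424) = −0.75 ln(0.757576)
  = −0.75 × (-0.277631) = 0.208223 substitutions/site.

0.208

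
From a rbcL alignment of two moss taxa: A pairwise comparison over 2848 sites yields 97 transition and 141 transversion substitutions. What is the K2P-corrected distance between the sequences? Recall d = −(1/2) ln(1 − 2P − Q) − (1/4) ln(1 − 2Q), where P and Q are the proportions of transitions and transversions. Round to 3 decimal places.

P = 97/2848 ≈ 0.034059 and Q = 141/2848 ≈ 0.049508.
Under the Kimura two-parameter model, d = −½ ln(1 − 2P − Q) − ¼ ln(1 − 2Q).
1 − 2P − Q = 0.882374, giving −½ ln(0.882374) = 0.062570.
1 − 2Q = 0.900984, giving −¼ ln(0.900984) = 0.026067.
d = 0.062570 + 0.026067 = 0.088637.

0.089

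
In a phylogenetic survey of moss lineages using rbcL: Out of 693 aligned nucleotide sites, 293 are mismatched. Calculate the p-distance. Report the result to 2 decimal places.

0.42

p = 293/693 = 0.422799… ≈ 0.42 (to 2 d.p.).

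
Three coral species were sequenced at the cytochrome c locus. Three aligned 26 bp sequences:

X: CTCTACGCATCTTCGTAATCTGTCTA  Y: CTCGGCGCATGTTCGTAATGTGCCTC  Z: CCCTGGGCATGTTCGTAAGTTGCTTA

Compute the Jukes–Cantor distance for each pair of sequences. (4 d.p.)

d(X,Y) = 0.2758, d(X,Z) = 0.3961, d(Y,Z) = 0.3335

X–Y: 6/26 sites differ → p ≈ 0.230769, d = −0.75 ln(1 − 0.307692) = 0.275793 ≈ 0.2758.
X–Z: 8/26 sites differ → p ≈ 0.307692, d = −0.75 ln(1 − 0.410256) = 0.396050 ≈ 0.3961.
Y–Z: 7/26 sites differ → p ≈ 0.269231, d = −0.75 ln(1 − 0.358975) = 0.333515 ≈ 0.3335.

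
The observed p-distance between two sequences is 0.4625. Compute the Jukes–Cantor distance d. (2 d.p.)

d = −(3/4) ln(1 − 4p/3) = −0.75 ln(1 − 0.616667) = −0.75 ln(0.383333)
  = −0.75 × (-0.958851) = 0.719138 substitutions/site.

0.72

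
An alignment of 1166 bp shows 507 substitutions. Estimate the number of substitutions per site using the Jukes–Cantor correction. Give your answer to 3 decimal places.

0.650

p = 507/1166 ≈ 0.43482.
d = −(3/4) ln(1 − 4p/3) = −0.75 ln(1 − 0.57976) = −0.75 ln(0.42024)
  = −0.75 × (-0.866929) = 0.650197 substitutions/site.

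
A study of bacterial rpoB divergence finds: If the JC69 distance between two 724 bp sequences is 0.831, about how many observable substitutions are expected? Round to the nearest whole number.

364

Invert JC69: p = (3/4)(1 − e^(−4d/3)) = 0.75 × (1 − e^(-1.108)) = 0.75 × (1 − 0.330219) = 0.502336.
Expected differing sites = pL ≈ 0.502336 × 724 = 363.691264 ≈ 364.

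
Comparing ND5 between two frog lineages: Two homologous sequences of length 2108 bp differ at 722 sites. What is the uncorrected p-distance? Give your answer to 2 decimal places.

p = 722/2108 = 0.342504… ≈ 0.34 (to 2 d.p.).

0.34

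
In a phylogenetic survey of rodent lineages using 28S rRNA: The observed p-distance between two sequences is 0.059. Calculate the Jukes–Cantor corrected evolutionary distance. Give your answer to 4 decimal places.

d = −(3/4) ln(1 − 4p/3) = −0.75 ln(1 − 0.078667) = −0.75 ln(0.921333)
  = −0.75 × (-0.081934) = 0.061451 substitutions/site.

0.0615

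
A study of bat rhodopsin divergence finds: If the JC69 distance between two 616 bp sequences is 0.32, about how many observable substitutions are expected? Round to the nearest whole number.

Invert JC69: p = (3/4)(1 − e^(−4d/3)) = 0.75 × (1 − e^(-0.426667)) = 0.75 × (1 − 0.652681) = 0.260489.
Expected differing sites = pL ≈ 0.260489 × 616 = 160.461224 ≈ 160.

160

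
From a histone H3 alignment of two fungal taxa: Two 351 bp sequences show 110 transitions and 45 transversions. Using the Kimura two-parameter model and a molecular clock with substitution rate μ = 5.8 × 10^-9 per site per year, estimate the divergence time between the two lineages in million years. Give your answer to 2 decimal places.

P = 110/351 ≈ 0.31339 and Q = 45/351 ≈ 0.128205.
Under the Kimura two-parameter model, d = −½ ln(1 − 2P − Q) − ¼ ln(1 − 2Q).
1 − 2P − Q = 0.245015, giving −½ ln(0.245015) = 0.703218.
1 − 2Q = 0.74359, giving −¼ ln(0.74359) = 0.074066.
d = 0.703218 + 0.074066 = 0.777284.
Under a molecular clock d = 2μt, so t = d/(2μ) = 0.777284 / (2 × 5.8 × 10^-9) = 67.01 million years.

67.01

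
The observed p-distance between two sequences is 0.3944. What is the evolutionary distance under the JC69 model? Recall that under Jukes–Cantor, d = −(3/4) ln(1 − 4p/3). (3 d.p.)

0.560

d = −(3/4) ln(1 − 4p/3) = −0.75 ln(1 − 0.525867) = −0.75 ln(0.474133)
  = −0.75 × (-0.746267) = 0.559700 substitutions/site.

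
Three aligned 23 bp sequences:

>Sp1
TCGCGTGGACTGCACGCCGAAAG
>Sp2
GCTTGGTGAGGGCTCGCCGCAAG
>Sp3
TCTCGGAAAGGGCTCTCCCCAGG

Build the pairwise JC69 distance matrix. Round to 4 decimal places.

Sp1–Sp2: 9/23 sites differ → p ≈ 0.391304, d = −0.75 ln(1 − 0.521739) = 0.553199 ≈ 0.5532.
Sp1–Sp3: 11/23 sites differ → p ≈ 0.478261, d = −0.75 ln(1 − 0.637681) = 0.761423 ≈ 0.7614.
Sp2–Sp3: 7/23 sites differ → p ≈ 0.304348, d = −0.75 ln(1 − 0.405797) = 0.390401 ≈ 0.3904.

d(Sp1,Sp2) = 0.5532, d(Sp1,Sp3) = 0.7614, d(Sp2,Sp3) = 0.3904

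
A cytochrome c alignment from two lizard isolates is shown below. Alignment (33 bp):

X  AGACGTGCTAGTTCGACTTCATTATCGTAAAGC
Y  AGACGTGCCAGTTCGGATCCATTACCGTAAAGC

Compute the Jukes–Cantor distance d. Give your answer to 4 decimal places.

The sequences differ at 5 of 33 sites (9, 16, 17, 19, 25), so p = 5/33 ≈ 0.151515.
d = −(3/4) ln(1 − 4p/3) = −0.75 ln(1 − 0.20202) = −0.75 ln(0.79798)
  = −0.75 × (-0.225672) = 0.169254 substitutions/site.

0.1693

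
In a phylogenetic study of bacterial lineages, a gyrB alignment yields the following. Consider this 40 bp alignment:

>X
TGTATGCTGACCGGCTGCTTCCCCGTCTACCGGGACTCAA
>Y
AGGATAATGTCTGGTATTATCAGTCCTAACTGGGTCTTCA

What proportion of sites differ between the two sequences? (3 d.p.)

The sequences differ at 22 of 40 positions.
p = 22/40 = 0.550.

0.550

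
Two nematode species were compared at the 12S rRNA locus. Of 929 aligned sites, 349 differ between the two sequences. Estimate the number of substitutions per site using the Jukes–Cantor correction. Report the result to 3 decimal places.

p = 349/929 ≈ 0.375673.
d = −(3/4) ln(1 − 4p/3) = −0.75 ln(1 − 0.500897) = −0.75 ln(0.499103)
  = −0.75 × (-0.694943) = 0.521207 substitutions/site.

0.521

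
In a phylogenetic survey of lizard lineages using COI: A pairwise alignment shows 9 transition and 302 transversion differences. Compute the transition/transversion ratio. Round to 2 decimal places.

0.03

R = 9/302 = 0.029801… ≈ 0.03 (to 2 d.p.).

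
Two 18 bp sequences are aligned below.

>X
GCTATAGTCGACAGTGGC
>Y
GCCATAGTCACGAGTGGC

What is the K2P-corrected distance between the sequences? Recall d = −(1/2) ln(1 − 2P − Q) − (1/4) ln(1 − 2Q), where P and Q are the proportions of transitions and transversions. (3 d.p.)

Of 18 sites, 2 differences are transitions and 2 are transversions, so P = 2/18 ≈ 0.111111 and Q = 2/18 ≈ 0.111111.
Under the Kimura two-parameter model, d = −½ ln(1 − 2P − Q) − ¼ ln(1 − 2Q).
1 − 2P − Q = 0.666667, giving −½ ln(0.666667) = 0.202732.
1 − 2Q = 0.777778, giving −¼ ln(0.777778) = 0.062829.
d = 0.202732 + 0.062829 = 0.265561.

0.266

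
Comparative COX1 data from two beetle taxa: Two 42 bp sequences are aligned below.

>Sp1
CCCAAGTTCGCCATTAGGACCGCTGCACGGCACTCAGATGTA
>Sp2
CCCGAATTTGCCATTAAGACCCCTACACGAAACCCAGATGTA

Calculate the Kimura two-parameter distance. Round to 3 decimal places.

Of 42 sites, 7 differences are transitions and 2 are transversions, so P = 7/42 ≈ 0.166667 and Q = 2/42 ≈ 0.047619.
Under the Kimura two-parameter model, d = −½ ln(1 − 2P − Q) − ¼ ln(1 − 2Q).
1 − 2P − Q = 0.619047, giving −½ ln(0.619047) = 0.239787.
1 − 2Q = 0.904762, giving −¼ ln(0.904762) = 0.025021.
d = 0.239787 + 0.025021 = 0.264808.

0.265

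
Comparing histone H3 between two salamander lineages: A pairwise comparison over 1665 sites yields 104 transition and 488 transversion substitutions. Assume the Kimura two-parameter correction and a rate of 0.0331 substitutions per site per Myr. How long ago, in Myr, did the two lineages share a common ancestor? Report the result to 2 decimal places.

7.42

P = 104/1665 ≈ 0.062462 and Q = 488/1665 ≈ 0.293093.
Under the Kimura two-parameter model, d = −½ ln(1 − 2P − Q) − ¼ ln(1 − 2Q).
1 − 2P − Q = 0.581983, giving −½ ln(0.581983) = 0.270657.
1 − 2Q = 0.413814, giving −¼ ln(0.413814) = 0.220585.
d = 0.270657 + 0.220585 = 0.491242.
Under a molecular clock d = 2μt, so t = d/(2μ) = 0.491242 / (2 × 0.0331) = 7.42 Myr.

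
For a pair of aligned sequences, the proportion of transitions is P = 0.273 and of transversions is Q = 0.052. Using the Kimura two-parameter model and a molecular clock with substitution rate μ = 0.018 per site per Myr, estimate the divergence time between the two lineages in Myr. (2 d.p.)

Under the Kimura two-parameter model, d = −½ ln(1 − 2P − Q) − ¼ ln(1 − 2Q).
1 − 2P − Q = 0.402, giving −½ ln(0.402) = 0.455652.
1 − 2Q = 0.896, giving −¼ ln(0.896) = 0.027454.
d = 0.455652 + 0.027454 = 0.483106.
Under a molecular clock d = 2μt, so t = d/(2μ) = 0.483106 / (2 × 0.018) = 13.42 Myr.

13.42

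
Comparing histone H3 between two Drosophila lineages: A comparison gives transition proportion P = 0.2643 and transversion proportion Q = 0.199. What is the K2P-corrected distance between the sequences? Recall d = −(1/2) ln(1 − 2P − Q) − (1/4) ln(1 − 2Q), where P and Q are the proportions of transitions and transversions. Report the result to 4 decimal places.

Under the Kimura two-parameter model, d = −½ ln(1 − 2P − Q) − ¼ ln(1 − 2Q).
1 − 2P − Q = 0.2724, giving −½ ln(0.2724) = 0.650242.
1 − 2Q = 0.602, giving −¼ ln(0.602) = 0.126874.
d = 0.650242 + 0.126874 = 0.777116.

0.7771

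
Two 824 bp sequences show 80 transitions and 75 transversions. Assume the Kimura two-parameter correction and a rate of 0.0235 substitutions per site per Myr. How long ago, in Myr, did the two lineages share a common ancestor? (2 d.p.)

4.64

P = 80/824 ≈ 0.097087 and Q = 75/824 ≈ 0.091019.
Under the Kimura two-parameter model, d = −½ ln(1 − 2P − Q) − ¼ ln(1 − 2Q).
1 − 2P − Q = 0.714807, giving −½ ln(0.714807) = 0.167871.
1 − 2Q = 0.817962, giving −¼ ln(0.817962) = 0.050235.
d = 0.167871 + 0.050235 = 0.218106.
Under a molecular clock d = 2μt, so t = d/(2μ) = 0.218106 / (2 × 0.0235) = 4.64 Myr.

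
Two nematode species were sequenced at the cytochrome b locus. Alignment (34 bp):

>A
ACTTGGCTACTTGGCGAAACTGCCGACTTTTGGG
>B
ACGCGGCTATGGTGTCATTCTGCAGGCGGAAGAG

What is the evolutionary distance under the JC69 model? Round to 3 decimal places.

0.824

The sequences differ at 17 of 34 sites, so p = 17/34 = 0.5.
d = −(3/4) ln(1 − 4p/3) = −0.75 ln(1 − 0.666667) = −0.75 ln(0.333333)
  = −0.75 × (-1.098613) = 0.823960 substitutions/site.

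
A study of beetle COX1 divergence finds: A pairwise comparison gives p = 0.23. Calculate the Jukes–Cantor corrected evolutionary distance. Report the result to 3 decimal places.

d = −(3/4) ln(1 − 4p/3) = −0.75 ln(1 − 0.306667) = −0.75 ln(0.693333)
  = −0.75 × (-0.366245) = 0.274684 substitutions/site.

0.275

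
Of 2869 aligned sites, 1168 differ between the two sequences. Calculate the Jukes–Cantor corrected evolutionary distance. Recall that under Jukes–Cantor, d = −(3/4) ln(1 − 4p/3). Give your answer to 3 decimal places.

p = 1168/2869 ≈ 0.40711.
d = −(3/4) ln(1 − 4p/3) = −0.75 ln(1 − 0.542813) = −0.75 ln(0.457187)
  = −0.75 × (-0.782663) = 0.586997 substitutions/site.

0.587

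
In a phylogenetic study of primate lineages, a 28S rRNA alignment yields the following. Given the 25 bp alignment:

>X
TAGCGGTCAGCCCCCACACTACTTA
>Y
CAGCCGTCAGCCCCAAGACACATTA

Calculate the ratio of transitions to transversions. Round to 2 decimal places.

0.17

Transitions are A↔G and C↔T; transversions are all other mismatches.
Transitions: 1. Transversions: 6.
R = 1/6 = 0.166666… ≈ 0.17 (to 2 d.p.).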